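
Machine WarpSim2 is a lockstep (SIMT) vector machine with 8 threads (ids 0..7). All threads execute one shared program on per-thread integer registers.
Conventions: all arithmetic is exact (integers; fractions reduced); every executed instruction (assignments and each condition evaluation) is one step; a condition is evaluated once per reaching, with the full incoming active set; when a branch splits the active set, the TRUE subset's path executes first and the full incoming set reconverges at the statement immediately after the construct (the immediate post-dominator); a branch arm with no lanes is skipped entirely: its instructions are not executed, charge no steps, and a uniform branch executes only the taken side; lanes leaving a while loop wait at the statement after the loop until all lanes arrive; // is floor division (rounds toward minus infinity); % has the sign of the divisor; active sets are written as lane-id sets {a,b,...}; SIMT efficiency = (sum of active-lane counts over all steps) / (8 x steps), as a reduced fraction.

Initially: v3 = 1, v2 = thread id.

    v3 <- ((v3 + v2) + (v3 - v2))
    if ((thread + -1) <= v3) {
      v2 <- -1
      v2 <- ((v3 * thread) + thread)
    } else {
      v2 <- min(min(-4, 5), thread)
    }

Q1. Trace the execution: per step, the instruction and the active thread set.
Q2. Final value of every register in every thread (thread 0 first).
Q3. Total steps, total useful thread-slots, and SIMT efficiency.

step 0: v3 <- ((v3 + v2) + (v3 - v2)) {0,1,2,3,4,5,6,7}
step 1: eval ((thread + -1) <= v3)   {0,1,2,3,4,5,6,7}
step 2: v2 <- -1                     {0,1,2,3}
step 3: v2 <- ((v3 * thread) + thread) {0,1,2,3}
step 4: v2 <- min(min(-4, 5), thread) {4,5,6,7}

Answer: 5 steps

v3: 2,2,2,2,2,2,2,2
v2: 0,3,6,9,-4,-4,-4,-4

steps = 5; useful = 28; efficiency = 28/40 = 7/10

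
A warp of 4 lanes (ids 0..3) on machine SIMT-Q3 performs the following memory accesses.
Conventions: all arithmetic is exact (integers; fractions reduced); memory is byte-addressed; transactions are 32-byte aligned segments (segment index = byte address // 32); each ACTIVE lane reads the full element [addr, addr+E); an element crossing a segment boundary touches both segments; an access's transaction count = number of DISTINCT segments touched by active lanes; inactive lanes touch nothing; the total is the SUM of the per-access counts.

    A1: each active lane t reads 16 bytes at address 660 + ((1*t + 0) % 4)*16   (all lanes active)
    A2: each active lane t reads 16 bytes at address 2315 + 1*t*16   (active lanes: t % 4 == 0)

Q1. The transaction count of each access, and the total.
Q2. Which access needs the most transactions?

A1: 3 transactions
A2: 1 transaction

Answer: 3,1; total 4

Answer: A1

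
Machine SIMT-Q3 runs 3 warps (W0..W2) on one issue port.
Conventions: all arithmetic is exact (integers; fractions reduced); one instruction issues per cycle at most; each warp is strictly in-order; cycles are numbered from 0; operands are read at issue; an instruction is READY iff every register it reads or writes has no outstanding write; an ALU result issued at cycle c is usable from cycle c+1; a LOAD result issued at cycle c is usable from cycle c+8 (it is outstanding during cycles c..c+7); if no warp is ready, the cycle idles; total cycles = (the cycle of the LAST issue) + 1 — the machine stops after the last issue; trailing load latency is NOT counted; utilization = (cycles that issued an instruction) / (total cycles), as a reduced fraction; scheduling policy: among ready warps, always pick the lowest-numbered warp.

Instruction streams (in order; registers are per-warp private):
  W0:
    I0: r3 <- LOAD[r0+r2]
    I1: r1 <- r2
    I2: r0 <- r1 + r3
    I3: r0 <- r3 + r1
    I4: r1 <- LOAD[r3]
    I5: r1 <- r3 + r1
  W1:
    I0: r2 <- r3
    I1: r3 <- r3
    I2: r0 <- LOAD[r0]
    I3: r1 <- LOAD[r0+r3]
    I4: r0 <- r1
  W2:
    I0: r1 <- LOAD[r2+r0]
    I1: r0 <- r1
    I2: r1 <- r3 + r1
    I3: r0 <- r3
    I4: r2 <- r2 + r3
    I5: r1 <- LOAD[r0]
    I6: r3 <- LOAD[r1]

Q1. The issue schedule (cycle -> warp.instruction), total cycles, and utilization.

cycle 0: W0.I0
cycle 1: W0.I1
cycle 2: W1.I0
cycle 3: W1.I1
cycle 4: W1.I2
cycle 5: W2.I0
cycle 6: idle
cycle 7: idle
cycle 8: W0.I2
cycle 9: W0.I3
cycle 10: W0.I4
cycle 11: idle
cycle 12: W1.I3
cycle 13: W2.I1
cycle 14: W2.I2
cycle 15: W2.I3
cycle 16: W2.I4
cycle 17: W2.I5
cycle 18: W0.I5
cycle 19: idle
cycle 20: W1.I4
cycle 21: idle
cycle 22: idle
cycle 23: idle
cycle 24: idle
cycle 25: W2.I6

Answer: 26 cycles, utilization 9/13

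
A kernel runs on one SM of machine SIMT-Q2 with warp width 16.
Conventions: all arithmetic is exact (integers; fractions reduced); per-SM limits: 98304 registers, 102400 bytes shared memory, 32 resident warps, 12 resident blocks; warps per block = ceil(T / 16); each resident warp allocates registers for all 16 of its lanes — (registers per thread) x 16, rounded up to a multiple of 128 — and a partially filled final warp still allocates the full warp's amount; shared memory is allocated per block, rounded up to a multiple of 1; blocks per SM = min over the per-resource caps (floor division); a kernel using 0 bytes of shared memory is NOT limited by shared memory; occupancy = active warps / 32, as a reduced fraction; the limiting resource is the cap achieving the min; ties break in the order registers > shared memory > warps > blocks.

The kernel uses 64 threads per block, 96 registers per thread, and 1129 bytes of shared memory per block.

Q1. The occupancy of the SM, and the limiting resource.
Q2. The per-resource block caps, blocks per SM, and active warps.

Answer: occupancy 1, limited by warps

registers: 16 blocks
shared memory: 90 blocks
warps: 8 blocks
blocks: 12 blocks

Answer: 8 blocks, 32 active warps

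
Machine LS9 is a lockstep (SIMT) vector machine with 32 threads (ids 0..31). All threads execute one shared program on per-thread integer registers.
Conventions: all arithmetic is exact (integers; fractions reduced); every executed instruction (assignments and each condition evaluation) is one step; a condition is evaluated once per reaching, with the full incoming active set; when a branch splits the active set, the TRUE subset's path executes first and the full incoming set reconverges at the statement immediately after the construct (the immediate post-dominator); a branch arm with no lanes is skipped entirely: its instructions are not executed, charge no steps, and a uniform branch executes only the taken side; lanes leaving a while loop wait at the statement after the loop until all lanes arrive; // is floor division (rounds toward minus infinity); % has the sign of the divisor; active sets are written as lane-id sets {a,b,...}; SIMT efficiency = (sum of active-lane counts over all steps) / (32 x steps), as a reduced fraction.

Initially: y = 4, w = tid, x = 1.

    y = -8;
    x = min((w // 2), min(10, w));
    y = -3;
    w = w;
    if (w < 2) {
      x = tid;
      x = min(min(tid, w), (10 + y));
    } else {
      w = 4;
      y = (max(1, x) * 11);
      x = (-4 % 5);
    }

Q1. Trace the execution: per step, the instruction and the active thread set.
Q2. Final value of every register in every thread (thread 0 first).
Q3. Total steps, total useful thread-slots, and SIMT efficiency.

step 0: y <- -8                      {0,1,2,3,4,5,6,7,8,9,10,11,12,13,14,15,16,17,18,19,20,21,22,23,24,25,26,27,28,29,30,31}
step 1: x <- min((w // 2), min(10, w)) {0,1,2,3,4,5,6,7,8,9,10,11,12,13,14,15,16,17,18,19,20,21,22,23,24,25,26,27,28,29,30,31}
step 2: y <- -3                      {0,1,2,3,4,5,6,7,8,9,10,11,12,13,14,15,16,17,18,19,20,21,22,23,24,25,26,27,28,29,30,31}
step 3: w <- w                       {0,1,2,3,4,5,6,7,8,9,10,11,12,13,14,15,16,17,18,19,20,21,22,23,24,25,26,27,28,29,30,31}
step 4: eval (w < 2)                 {0,1,2,3,4,5,6,7,8,9,10,11,12,13,14,15,16,17,18,19,20,21,22,23,24,25,26,27,28,29,30,31}
step 5: x <- tid                     {0,1}
step 6: x <- min(min(tid, w), (10 + y)) {0,1}
step 7: w <- 4                       {2,3,4,5,6,7,8,9,10,11,12,13,14,15,16,17,18,19,20,21,22,23,24,25,26,27,28,29,30,31}
step 8: y <- (max(1, x) * 11)        {2,3,4,5,6,7,8,9,10,11,12,13,14,15,16,17,18,19,20,21,22,23,24,25,26,27,28,29,30,31}
step 9: x <- (-4 % 5)                {2,3,4,5,6,7,8,9,10,11,12,13,14,15,16,17,18,19,20,21,22,23,24,25,26,27,28,29,30,31}

Answer: 10 steps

y: -3,-3,11,11,22,22,33,33,44,44,55,55,66,66,77,77,88,88,99,99,110,110,110,110,110,110,110,110,110,110,110,110
w: 0,1,4,4,4,4,4,4,4,4,4,4,4,4,4,4,4,4,4,4,4,4,4,4,4,4,4,4,4,4,4,4
x: 0,1,1,1,1,1,1,1,1,1,1,1,1,1,1,1,1,1,1,1,1,1,1,1,1,1,1,1,1,1,1,1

steps = 10; useful = 254; efficiency = 254/320 = 127/160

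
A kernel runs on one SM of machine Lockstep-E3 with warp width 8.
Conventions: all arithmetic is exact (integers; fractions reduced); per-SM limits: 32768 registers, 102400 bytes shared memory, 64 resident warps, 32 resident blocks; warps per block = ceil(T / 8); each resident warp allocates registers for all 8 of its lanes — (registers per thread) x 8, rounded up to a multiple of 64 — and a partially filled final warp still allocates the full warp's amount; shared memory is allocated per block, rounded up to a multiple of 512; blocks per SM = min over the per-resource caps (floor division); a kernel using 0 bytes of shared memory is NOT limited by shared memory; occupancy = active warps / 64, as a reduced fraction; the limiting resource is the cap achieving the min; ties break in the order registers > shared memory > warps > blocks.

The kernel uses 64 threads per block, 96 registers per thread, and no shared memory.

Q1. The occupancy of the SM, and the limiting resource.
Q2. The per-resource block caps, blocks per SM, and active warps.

Answer: occupancy 5/8, limited by registers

registers: 5 blocks
shared memory: no limit (kernel uses none)
warps: 8 blocks
blocks: 32 blocks

Answer: 5 blocks, 40 active warps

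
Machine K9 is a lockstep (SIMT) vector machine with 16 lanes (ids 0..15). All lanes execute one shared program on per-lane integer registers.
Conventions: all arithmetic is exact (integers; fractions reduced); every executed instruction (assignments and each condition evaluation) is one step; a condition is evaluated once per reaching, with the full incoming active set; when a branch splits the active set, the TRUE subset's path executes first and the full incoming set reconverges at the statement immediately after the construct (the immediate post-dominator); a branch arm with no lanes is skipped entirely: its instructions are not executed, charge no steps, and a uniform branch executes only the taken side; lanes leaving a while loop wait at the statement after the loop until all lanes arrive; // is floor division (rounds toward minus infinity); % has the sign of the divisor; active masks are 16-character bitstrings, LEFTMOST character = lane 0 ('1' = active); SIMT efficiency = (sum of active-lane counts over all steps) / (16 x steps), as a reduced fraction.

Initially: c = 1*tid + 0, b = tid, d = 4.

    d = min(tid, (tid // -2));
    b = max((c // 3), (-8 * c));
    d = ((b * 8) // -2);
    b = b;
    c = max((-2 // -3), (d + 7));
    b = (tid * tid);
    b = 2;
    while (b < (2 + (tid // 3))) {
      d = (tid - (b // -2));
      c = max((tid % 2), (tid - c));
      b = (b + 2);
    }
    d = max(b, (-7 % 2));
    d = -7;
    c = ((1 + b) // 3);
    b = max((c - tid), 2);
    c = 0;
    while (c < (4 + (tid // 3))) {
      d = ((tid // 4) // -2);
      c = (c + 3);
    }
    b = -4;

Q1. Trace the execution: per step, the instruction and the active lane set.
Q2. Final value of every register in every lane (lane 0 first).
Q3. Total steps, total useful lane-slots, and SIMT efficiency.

step 0: d <- min(tid, (tid // -2))   1111111111111111
step 1: b <- max((c // 3), (-8 * c)) 1111111111111111
step 2: d <- ((b * 8) // -2)         1111111111111111
step 3: b <- b                       1111111111111111
step 4: c <- max((-2 // -3), (d + 7)) 1111111111111111
step 5: b <- (tid * tid)             1111111111111111
step 6: b <- 2                       1111111111111111
step 7: eval (b < (2 + (tid // 3)))  1111111111111111
step 8: d <- (tid - (b // -2))       0001111111111111
step 9: c <- max((tid % 2), (tid - c)) 0001111111111111
step 10: b <- (b + 2)                 0001111111111111
step 11: eval (b < (2 + (tid // 3)))  0001111111111111
step 12: d <- (tid - (b // -2))       0000000001111111
step 13: c <- max((tid % 2), (tid - c)) 0000000001111111
step 14: b <- (b + 2)                 0000000001111111
step 15: eval (b < (2 + (tid // 3)))  0000000001111111
step 16: d <- (tid - (b // -2))       0000000000000001
step 17: c <- max((tid % 2), (tid - c)) 0000000000000001
step 18: b <- (b + 2)                 0000000000000001
step 19: eval (b < (2 + (tid // 3)))  0000000000000001
step 20: d <- max(b, (-7 % 2))        1111111111111111
step 21: d <- -7                      1111111111111111
step 22: c <- ((1 + b) // 3)          1111111111111111
step 23: b <- max((c - tid), 2)       1111111111111111
step 24: c <- 0                       1111111111111111
step 25: eval (c < (4 + (tid // 3)))  1111111111111111
step 26: d <- ((tid // 4) // -2)      1111111111111111
step 27: c <- (c + 3)                 1111111111111111
step 28: eval (c < (4 + (tid // 3)))  1111111111111111
step 29: d <- ((tid // 4) // -2)      1111111111111111
step 30: c <- (c + 3)                 1111111111111111
step 31: eval (c < (4 + (tid // 3)))  1111111111111111
step 32: d <- ((tid // 4) // -2)      0000000001111111
step 33: c <- (c + 3)                 0000000001111111
step 34: eval (c < (4 + (tid // 3)))  0000000001111111
step 35: b <- -4                      1111111111111111

Answer: 36 steps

c: 6,6,6,6,6,6,6,6,6,9,9,9,9,9,9,9
b: -4,-4,-4,-4,-4,-4,-4,-4,-4,-4,-4,-4,-4,-4,-4,-4
d: 0,0,0,0,-1,-1,-1,-1,-1,-1,-1,-1,-2,-2,-2,-2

steps = 36; useful = 441; efficiency = 441/576 = 49/64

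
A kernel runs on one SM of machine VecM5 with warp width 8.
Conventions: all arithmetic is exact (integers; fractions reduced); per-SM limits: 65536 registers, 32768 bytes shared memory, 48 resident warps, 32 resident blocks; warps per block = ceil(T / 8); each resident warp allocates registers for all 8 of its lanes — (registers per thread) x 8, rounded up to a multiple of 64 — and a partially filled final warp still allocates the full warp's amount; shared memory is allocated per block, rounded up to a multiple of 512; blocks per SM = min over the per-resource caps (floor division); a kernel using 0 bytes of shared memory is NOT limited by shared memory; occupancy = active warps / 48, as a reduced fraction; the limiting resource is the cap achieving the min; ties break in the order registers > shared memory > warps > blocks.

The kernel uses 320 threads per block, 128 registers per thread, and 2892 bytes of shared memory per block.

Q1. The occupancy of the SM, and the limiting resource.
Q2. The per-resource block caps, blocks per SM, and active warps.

Answer: occupancy 5/6, limited by registers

registers: 1 block
shared memory: 10 blocks
warps: 1 block
blocks: 32 blocks

Answer: 1 block, 40 active warps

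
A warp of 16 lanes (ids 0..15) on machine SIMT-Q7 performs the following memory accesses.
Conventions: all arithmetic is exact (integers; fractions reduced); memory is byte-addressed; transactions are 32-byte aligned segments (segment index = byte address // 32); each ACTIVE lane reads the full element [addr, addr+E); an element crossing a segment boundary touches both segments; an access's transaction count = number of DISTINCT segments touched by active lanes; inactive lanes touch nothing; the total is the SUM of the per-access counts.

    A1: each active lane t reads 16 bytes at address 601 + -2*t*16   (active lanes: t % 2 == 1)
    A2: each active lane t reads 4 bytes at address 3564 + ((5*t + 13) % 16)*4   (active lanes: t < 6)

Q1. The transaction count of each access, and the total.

A1: 16 transactions
A2: 3 transactions

Answer: 16,3; total 19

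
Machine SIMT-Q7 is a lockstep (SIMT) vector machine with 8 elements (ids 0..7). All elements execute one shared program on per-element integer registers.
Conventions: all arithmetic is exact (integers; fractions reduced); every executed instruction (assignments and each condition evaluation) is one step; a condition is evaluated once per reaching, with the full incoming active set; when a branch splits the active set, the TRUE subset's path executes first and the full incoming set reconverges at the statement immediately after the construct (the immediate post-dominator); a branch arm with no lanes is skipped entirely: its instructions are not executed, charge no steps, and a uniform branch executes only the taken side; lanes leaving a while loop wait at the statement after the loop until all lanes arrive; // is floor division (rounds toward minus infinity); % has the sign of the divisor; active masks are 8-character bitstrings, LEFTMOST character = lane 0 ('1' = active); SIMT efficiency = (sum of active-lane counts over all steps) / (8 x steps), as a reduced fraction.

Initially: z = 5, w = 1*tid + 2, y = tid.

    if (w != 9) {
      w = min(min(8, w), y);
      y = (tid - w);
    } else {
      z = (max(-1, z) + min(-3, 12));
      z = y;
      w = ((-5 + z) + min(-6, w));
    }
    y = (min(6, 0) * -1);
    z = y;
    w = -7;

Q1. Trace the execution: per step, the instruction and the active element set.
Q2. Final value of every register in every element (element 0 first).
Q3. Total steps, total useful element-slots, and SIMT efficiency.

step 0: eval (w != 9)                11111111
step 1: w <- min(min(8, w), y)       11111110
step 2: y <- (tid - w)               11111110
step 3: z <- (max(-1, z) + min(-3, 12)) 00000001
step 4: z <- y                       00000001
step 5: w <- ((-5 + z) + min(-6, w)) 00000001
step 6: y <- (min(6, 0) * -1)        11111111
step 7: z <- y                       11111111
step 8: w <- -7                      11111111

Answer: 9 steps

z: 0,0,0,0,0,0,0,0
w: -7,-7,-7,-7,-7,-7,-7,-7
y: 0,0,0,0,0,0,0,0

steps = 9; useful = 49; efficiency = 49/72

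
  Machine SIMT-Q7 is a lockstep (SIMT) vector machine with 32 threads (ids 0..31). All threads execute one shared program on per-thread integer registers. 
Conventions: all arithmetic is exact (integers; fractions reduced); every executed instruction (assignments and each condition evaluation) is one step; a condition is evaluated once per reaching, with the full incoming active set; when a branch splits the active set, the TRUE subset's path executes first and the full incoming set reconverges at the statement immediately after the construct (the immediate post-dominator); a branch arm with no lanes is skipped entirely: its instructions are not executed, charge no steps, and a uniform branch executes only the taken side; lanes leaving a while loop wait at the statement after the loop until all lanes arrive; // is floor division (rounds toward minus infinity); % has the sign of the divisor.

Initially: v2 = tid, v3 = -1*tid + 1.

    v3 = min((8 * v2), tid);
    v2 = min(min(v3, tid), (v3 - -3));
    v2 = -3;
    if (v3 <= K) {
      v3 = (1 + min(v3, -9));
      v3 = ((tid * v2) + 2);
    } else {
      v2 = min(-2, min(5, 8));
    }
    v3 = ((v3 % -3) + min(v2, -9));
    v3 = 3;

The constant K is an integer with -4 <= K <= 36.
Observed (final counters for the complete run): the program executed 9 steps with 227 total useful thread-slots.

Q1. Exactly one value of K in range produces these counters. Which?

Answer: K = 2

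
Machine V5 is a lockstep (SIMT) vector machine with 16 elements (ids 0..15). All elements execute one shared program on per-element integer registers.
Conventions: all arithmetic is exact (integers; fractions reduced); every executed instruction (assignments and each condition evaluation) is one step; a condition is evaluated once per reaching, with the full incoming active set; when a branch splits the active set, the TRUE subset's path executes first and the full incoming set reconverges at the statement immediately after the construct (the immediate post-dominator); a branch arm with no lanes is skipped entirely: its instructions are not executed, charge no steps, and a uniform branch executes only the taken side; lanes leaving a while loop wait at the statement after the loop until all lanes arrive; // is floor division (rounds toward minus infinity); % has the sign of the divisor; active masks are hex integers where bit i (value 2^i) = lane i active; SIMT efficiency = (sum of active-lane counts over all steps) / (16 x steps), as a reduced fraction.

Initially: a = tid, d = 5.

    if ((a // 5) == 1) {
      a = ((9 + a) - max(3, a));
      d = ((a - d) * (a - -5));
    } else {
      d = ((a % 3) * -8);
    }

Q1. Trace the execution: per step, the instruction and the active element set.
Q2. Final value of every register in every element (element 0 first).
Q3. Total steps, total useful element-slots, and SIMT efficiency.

step 0: eval ((a // 5) == 1)         0xffff
step 1: a <- ((9 + a) - max(3, a))   0x03e0
step 2: d <- ((a - d) * (a - -5))    0x03e0
step 3: d <- ((a % 3) * -8)          0xfc1f

Answer: 4 steps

a: 0,1,2,3,4,9,9,9,9,9,10,11,12,13,14,15
d: 0,-8,-16,0,-8,56,56,56,56,56,-8,-16,0,-8,-16,0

steps = 4; useful = 37; efficiency = 37/64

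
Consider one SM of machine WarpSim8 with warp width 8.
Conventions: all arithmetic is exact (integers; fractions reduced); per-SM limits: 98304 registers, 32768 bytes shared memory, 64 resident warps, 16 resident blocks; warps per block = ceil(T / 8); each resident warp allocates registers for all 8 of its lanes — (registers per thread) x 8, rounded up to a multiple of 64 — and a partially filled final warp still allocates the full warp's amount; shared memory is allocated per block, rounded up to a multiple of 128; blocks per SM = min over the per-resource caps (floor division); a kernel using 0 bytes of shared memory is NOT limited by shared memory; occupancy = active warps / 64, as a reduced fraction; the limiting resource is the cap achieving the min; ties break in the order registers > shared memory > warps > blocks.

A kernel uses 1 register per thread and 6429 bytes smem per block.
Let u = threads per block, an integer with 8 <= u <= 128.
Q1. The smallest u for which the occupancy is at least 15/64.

Answer: u = 17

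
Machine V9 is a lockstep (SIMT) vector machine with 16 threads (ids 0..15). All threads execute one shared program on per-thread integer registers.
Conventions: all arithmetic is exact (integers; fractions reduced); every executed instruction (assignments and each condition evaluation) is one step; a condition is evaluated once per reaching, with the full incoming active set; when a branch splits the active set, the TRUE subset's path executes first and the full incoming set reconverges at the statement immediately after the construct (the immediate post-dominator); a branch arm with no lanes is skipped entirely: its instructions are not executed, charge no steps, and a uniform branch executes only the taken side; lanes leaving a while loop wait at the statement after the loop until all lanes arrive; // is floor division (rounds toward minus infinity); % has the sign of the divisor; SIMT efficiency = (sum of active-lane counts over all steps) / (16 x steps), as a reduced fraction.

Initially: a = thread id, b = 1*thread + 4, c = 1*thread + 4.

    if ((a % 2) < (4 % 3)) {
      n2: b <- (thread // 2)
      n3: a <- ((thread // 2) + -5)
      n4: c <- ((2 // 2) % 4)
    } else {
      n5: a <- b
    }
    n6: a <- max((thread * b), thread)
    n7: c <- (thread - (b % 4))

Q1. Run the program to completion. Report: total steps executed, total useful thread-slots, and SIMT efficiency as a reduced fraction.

Answer: 7 steps, 80 useful, 5/7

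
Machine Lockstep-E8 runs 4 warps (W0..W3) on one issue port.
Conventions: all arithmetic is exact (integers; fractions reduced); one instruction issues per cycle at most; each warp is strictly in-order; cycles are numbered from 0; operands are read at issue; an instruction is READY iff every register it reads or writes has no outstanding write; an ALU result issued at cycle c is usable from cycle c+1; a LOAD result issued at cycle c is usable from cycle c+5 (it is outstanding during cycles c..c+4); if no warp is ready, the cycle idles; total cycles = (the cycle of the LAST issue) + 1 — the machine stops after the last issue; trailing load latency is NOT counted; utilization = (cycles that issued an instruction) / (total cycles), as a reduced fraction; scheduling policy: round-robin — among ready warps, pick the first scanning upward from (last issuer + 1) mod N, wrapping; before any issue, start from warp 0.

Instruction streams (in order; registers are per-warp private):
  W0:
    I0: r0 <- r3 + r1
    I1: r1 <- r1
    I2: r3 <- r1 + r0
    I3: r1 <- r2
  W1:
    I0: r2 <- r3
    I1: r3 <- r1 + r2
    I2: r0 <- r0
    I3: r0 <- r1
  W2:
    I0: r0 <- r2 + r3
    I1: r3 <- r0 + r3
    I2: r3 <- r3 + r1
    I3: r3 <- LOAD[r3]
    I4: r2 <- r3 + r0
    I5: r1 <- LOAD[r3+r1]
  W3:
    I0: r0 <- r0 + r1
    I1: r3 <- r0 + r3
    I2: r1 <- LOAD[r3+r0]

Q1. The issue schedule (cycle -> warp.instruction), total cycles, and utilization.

cycle 0: W0.I0
cycle 1: W1.I0
cycle 2: W2.I0
cycle 3: W3.I0
cycle 4: W0.I1
cycle 5: W1.I1
cycle 6: W2.I1
cycle 7: W3.I1
cycle 8: W0.I2
cycle 9: W1.I2
cycle 10: W2.I2
cycle 11: W3.I2
cycle 12: W0.I3
cycle 13: W1.I3
cycle 14: W2.I3
cycle 15: idle
cycle 16: idle
cycle 17: idle
cycle 18: idle
cycle 19: W2.I4
cycle 20: W2.I5

Answer: 21 cycles, utilization 17/21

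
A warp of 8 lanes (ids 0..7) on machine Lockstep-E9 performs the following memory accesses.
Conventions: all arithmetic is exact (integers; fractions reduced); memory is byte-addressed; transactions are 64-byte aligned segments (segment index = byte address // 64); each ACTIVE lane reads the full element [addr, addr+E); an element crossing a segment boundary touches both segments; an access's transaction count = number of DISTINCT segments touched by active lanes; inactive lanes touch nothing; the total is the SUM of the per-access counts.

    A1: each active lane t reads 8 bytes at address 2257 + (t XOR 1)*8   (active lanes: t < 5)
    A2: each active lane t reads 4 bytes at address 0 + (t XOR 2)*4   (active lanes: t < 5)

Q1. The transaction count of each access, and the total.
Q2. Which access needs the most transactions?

A1: 2 transactions
A2: 1 transaction

Answer: 2,1; total 3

Answer: A1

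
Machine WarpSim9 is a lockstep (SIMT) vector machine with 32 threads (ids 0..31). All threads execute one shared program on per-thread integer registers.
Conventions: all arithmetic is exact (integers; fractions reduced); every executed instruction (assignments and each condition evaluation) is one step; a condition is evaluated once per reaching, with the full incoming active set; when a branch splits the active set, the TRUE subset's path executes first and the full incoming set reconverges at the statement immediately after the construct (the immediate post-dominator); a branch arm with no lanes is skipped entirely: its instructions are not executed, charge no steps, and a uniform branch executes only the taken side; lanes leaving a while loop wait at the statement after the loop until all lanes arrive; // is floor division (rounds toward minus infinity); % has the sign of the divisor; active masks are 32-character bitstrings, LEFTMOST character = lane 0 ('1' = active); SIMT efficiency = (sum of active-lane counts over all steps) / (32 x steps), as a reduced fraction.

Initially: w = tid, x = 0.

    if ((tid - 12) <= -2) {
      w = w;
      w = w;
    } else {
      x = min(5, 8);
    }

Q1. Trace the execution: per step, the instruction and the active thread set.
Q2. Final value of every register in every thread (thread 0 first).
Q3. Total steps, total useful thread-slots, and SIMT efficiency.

step 0: eval ((tid - 12) <= -2)      11111111111111111111111111111111
step 1: w <- w                       11111111111000000000000000000000
step 2: w <- w                       11111111111000000000000000000000
step 3: x <- min(5, 8)               00000000000111111111111111111111

Answer: 4 steps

w: 0,1,2,3,4,5,6,7,8,9,10,11,12,13,14,15,16,17,18,19,20,21,22,23,24,25,26,27,28,29,30,31
x: 0,0,0,0,0,0,0,0,0,0,0,5,5,5,5,5,5,5,5,5,5,5,5,5,5,5,5,5,5,5,5,5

steps = 4; useful = 75; efficiency = 75/128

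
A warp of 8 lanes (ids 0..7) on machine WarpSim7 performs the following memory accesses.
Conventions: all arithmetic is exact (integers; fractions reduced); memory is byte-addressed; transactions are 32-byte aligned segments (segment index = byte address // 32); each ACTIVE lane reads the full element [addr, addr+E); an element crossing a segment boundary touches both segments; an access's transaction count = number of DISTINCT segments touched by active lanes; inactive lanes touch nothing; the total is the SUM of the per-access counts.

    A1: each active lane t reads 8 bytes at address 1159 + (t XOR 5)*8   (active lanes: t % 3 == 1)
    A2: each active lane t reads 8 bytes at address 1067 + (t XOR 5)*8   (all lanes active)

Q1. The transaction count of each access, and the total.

A1: 2 transactions
A2: 3 transactions

Answer: 2,3; total 5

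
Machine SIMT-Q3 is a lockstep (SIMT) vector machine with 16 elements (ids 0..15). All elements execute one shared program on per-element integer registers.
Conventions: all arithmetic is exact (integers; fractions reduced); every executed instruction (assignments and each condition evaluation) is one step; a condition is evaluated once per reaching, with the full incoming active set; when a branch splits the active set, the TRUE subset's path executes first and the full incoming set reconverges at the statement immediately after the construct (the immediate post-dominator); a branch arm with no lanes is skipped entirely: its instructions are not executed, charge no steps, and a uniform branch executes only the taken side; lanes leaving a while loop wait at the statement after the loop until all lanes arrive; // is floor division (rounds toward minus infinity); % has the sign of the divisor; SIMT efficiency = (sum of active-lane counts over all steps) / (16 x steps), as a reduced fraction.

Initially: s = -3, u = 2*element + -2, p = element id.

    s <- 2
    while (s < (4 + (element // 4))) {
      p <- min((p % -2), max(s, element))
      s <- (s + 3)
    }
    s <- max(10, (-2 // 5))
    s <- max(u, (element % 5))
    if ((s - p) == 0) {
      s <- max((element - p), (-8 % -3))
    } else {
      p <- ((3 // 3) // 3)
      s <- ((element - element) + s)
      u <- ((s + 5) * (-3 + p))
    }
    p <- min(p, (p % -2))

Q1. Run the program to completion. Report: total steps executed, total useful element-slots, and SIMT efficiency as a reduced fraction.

Answer: 16 steps, 214 useful, 107/128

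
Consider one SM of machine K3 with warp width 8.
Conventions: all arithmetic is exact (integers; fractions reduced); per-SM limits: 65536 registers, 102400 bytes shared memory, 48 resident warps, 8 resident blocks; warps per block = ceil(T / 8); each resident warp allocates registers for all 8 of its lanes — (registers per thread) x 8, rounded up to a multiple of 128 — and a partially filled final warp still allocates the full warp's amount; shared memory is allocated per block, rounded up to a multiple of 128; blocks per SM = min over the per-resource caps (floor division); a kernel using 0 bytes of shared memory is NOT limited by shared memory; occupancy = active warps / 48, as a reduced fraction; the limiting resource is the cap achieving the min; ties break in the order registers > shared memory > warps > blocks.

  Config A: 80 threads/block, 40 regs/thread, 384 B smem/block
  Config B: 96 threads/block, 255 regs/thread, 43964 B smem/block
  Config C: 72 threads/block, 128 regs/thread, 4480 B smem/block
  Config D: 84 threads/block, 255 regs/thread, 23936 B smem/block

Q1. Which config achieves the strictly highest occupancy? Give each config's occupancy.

occupancies: A 5/6, B 1/2, C 15/16, D 11/24

Answer: C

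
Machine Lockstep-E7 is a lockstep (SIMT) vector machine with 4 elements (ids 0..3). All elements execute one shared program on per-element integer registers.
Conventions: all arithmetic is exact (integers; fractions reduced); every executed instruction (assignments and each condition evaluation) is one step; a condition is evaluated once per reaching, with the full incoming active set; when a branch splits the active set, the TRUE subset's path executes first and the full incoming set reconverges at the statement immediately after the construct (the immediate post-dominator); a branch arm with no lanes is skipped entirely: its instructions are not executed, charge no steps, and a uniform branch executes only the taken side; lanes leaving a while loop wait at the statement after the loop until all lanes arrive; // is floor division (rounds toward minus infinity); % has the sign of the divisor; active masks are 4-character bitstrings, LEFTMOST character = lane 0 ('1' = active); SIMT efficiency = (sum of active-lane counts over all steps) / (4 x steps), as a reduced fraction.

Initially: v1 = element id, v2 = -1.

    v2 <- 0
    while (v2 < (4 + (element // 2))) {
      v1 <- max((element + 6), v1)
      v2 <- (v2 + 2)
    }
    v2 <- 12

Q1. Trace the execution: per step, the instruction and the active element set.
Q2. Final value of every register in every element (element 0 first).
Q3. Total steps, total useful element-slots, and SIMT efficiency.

step 0: v2 <- 0                      1111
step 1: eval (v2 < (4 + (element // 2))) 1111
step 2: v1 <- max((element + 6), v1) 1111
step 3: v2 <- (v2 + 2)               1111
step 4: eval (v2 < (4 + (element // 2))) 1111
step 5: v1 <- max((element + 6), v1) 1111
step 6: v2 <- (v2 + 2)               1111
step 7: eval (v2 < (4 + (element // 2))) 1111
step 8: v1 <- max((element + 6), v1) 0011
step 9: v2 <- (v2 + 2)               0011
step 10: eval (v2 < (4 + (element // 2))) 0011
step 11: v2 <- 12                     1111

Answer: 12 steps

v1: 6,7,8,9
v2: 12,12,12,12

steps = 12; useful = 42; efficiency = 42/48 = 7/8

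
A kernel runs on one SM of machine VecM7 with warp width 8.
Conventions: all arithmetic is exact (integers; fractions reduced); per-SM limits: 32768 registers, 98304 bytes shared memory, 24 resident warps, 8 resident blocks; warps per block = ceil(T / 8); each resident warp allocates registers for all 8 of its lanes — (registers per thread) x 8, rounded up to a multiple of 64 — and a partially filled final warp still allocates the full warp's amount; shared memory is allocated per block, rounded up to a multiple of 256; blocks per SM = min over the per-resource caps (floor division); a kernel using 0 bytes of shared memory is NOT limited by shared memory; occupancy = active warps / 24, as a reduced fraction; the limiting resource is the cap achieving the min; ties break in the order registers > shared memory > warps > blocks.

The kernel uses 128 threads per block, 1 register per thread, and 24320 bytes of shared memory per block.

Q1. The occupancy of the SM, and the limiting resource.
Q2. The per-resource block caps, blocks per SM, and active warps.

Answer: occupancy 2/3, limited by warps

registers: 32 blocks
shared memory: 4 blocks
warps: 1 block
blocks: 8 blocks

Answer: 1 block, 16 active warps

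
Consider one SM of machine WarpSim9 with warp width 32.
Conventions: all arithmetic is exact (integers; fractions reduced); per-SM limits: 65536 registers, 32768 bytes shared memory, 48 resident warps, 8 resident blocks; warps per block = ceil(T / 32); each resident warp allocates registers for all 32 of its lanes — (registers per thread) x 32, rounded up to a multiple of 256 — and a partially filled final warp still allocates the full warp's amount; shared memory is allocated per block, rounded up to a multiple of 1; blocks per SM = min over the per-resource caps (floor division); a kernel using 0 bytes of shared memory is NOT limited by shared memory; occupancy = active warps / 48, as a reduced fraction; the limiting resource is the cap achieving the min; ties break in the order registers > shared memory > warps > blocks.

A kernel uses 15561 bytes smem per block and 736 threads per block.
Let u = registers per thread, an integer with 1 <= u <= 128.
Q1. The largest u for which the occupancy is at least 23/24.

Answer: u = 40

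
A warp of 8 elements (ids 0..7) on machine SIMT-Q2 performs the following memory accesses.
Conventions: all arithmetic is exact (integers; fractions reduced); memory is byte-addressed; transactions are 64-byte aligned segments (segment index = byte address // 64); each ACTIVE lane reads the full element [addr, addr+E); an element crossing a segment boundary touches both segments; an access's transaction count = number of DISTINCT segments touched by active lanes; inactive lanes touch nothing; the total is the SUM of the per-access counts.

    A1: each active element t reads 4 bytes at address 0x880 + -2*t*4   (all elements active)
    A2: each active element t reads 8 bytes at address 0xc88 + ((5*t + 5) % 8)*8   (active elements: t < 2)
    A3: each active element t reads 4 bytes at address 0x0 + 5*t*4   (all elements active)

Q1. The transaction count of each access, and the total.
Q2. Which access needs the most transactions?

A1: 2 transactions
A2: 1 transaction
A3: 3 transactions

Answer: 2,1,3; total 6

Answer: A3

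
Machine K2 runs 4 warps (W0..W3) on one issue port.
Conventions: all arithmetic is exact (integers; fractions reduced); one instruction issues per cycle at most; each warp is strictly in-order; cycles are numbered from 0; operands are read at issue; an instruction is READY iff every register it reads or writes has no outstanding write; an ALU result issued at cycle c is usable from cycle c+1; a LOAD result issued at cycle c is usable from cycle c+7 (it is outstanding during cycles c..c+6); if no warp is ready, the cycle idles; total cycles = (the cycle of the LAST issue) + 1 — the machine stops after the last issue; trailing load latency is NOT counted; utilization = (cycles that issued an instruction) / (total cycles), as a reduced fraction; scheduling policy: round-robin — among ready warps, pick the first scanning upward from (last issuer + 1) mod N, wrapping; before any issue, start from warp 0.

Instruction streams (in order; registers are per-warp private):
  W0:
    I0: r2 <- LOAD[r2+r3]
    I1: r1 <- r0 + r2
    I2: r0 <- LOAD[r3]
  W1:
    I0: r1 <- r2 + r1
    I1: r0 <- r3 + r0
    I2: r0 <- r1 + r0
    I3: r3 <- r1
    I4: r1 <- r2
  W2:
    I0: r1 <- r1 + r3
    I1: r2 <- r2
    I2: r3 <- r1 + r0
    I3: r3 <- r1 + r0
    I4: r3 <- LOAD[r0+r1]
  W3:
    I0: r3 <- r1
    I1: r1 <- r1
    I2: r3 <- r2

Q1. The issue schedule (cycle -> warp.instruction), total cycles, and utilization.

cycle 0: W0.I0
cycle 1: W1.I0
cycle 2: W2.I0
cycle 3: W3.I0
cycle 4: W1.I1
cycle 5: W2.I1
cycle 6: W3.I1
cycle 7: W0.I1
cycle 8: W1.I2
cycle 9: W2.I2
cycle 10: W3.I2
cycle 11: W0.I2
cycle 12: W1.I3
cycle 13: W2.I3
cycle 14: W1.I4
cycle 15: W2.I4

Answer: 16 cycles, utilization 1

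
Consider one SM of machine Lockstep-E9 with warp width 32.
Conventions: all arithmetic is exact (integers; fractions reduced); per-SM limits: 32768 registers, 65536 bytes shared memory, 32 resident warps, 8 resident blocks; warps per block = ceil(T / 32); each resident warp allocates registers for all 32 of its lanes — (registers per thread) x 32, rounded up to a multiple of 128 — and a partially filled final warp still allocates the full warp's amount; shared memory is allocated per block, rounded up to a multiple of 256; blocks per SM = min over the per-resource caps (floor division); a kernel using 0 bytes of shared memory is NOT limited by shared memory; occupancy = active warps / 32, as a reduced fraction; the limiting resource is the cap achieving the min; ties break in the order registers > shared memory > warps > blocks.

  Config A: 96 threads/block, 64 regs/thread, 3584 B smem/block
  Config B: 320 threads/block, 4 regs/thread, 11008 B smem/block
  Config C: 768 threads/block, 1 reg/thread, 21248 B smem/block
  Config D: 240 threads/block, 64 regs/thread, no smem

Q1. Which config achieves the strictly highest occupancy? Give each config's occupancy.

occupancies: A 15/32, B 15/16, C 3/4, D 1/2

Answer: B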